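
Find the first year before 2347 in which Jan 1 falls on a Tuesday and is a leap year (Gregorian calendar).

2324

Jan 1 advances by 2 weekdays after a leap year and by 1 after a common year.
2347: Jan 1 is Wednesday.
2346: Tuesday
2345: Monday
2344: Saturday (leap)
2343: Friday
2342: Thursday
2341: Wednesday
2340: Monday (leap)
2339: Sunday
2338: Saturday
2337: Friday
2336: Wednesday (leap)
2335: Tuesday
2334: Monday
2333: Sunday
2332: Friday (leap)
2331: Thursday
2330: Wednesday
2329: Tuesday
2328: Sunday (leap)
2327: Saturday
2326: Friday
2325: Thursday
2324: Tuesday (leap)
2324 begins on a Tuesday and is a leap year.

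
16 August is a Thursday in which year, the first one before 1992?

1990

From one year to the next, a fixed date's weekday advances by 1, or by 2 when a Feb 29 lies between the two dates.
1992: August 16 is Sunday.
1991: Friday (−2)
1990: Thursday (−1)
16 August falls on a Thursday in 1990.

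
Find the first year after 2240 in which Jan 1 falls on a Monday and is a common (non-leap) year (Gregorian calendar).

2249

Jan 1 advances by 2 weekdays after a leap year and by 1 after a common year.
2240: Jan 1 is Wednesday (leap).
2241: Friday
2242: Saturday
2243: Sunday
2244: Monday (leap)
2245: Wednesday
2246: Thursday
2247: Friday
2248: Saturday (leap)
2249: Monday
2249 begins on a Monday and is a common year.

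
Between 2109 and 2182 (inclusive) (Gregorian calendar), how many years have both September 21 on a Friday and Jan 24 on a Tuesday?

2

Check each year's weekday for September 21 and Jan 24:
  2109: Sat/Thu  2110: Sun/Fri  2111: Mon/Sat  2112: Wed/Sun  2113: Thu/Tue  2114: Fri/Wed  2115: Sat/Thu  2116: Mon/Fri  2117: Tue/Sun  2118: Wed/Mon  2119: Thu/Tue  2120: Sat/Wed  2121: Sun/Fri  2122: Mon/Sat  …(46 more)…  2169: Thu/Tue  2170: Fri/Wed  2171: Sat/Thu  2172: Mon/Fri  2173: Tue/Sun  2174: Wed/Mon  2175: Thu/Tue  2176: Sat/Wed  2177: Sun/Fri  2178: Mon/Sat  2179: Tue/Sun  2180: Thu/Mon  2181: Fri/Wed  2182: Sat/Thu
Both conditions hold in: 2136, 2164 — 2.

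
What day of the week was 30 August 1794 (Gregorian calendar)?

Saturday

January 1, 1794 is a Wednesday.
August 30 is day 242 of the year, i.e. 241 days after Jan 1.
241 mod 7 = 3, so advance 3 weekdays from Wednesday: Saturday.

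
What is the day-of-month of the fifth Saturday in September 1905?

30

September 1, 1905 is a Friday, so the first Saturday is the 2nd.
The fifth Saturday is 2 + 28 = 30.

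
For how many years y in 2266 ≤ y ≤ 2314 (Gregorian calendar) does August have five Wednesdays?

21

August has 31 days; it has five Wednesdays when Wednesday falls among the first (month-length − 28) days — i.e. when August 1 is one of Wednesday/Tuesday/Monday.
August 1 by year: 2266:Wed✓ 2267:Thu 2268:Sat 2269:Sun 2270:Mon✓ 2271:Tue✓ 2272:Thu 2273:Fri 2274:Sat 2275:Sun 2276:Tue✓ 2277:Wed✓ 2278:Thu 2279:Fri 2280:Sun …(19 more)… 2300:Wed✓ 2301:Thu 2302:Fri 2303:Sat 2304:Mon✓ 2305:Tue✓ 2306:Wed✓ 2307:Thu 2308:Sat 2309:Sun 2310:Mon✓ 2311:Tue✓ 2312:Thu 2313:Fri 2314:Sat
Years with five Wednesdays: 2266, 2270, 2271, 2276, 2277, 2281, 2282, 2283, 2287, 2288, 2292, 2293, 2294, 2298, 2299, 2300, 2304, 2305, 2306, 2310, 2311 → 21.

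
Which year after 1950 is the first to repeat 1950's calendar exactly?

Two years share a calendar iff Jan 1 falls on the same weekday and both are leap or both are common. 1950: Jan 1 is Sunday, common year.
1951: Jan 1 Monday, common
1952: Jan 1 Tuesday, leap
1953: Jan 1 Thursday, common
1954: Jan 1 Friday, common
1955: Jan 1 Saturday, common
1956: Jan 1 Sunday, leap
1957: Jan 1 Tuesday, common
1958: Jan 1 Wednesday, common
1959: Jan 1 Thursday, common
1960: Jan 1 Friday, leap
1961: Jan 1 Sunday, common
1961 matches on both conditions.

1961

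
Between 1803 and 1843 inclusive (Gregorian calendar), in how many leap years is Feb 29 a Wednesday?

2

Leap years in 1803–1843: 10 of them.
Feb 29 weekday advances by 5 (mod 7) from one leap year to the next four years later (or differs when a century non-leap intervenes).
Leap-day weekdays: 1804:Wed✓ 1808:Mon 1812:Sat 1816:Thu 1820:Tue 1824:Sun 1828:Fri 1832:Wed✓ 1836:Mon 1840:Sat
Wednesday: 1804, 1832 → 2.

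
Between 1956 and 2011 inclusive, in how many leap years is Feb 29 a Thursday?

2

Leap years in 1956–2011: 14 of them.
Feb 29 weekday advances by 5 (mod 7) from one leap year to the next four years later (or differs when a century non-leap intervenes).
Leap-day weekdays: 1956:Wed 1960:Mon 1964:Sat 1968:Thu✓ 1972:Tue 1976:Sun 1980:Fri 1984:Wed 1988:Mon 1992:Sat 1996:Thu✓ 2000:Tue 2004:Sun 2008:Fri
Thursday: 1968, 1996 → 2.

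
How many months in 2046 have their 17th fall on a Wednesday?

2

Check the 17th of each month of 2046: Jan 17: Wed, Feb 17: Sat, Mar 17: Sat, Apr 17: Tue, May 17: Thu, Jun 17: Sun, Jul 17: Tue, Aug 17: Fri, Sep 17: Mon, Oct 17: Wed, Nov 17: Sat, Dec 17: Mon.
Wednesday occurs in January, October — 2 months.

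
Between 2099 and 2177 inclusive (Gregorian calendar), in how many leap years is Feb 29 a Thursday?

Leap years in 2099–2177: 19 of them.
Feb 29 weekday advances by 5 (mod 7) from one leap year to the next four years later (or differs when a century non-leap intervenes).
Leap-day weekdays: 2104:Fri 2108:Wed 2112:Mon 2116:Sat 2120:Thu✓ 2124:Tue 2128:Sun 2132:Fri 2136:Wed 2140:Mon 2144:Sat 2148:Thu✓ 2152:Tue 2156:Sun 2160:Fri 2164:Wed 2168:Mon 2172:Sat 2176:Thu✓
Thursday: 2120, 2148, 2176 → 3.

3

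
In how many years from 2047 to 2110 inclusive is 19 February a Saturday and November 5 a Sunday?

2

Check each year's weekday for 19 February and November 5:
  2047: Tue/Tue  2048: Wed/Thu  2049: Fri/Fri  2050: Sat/Sat  2051: Sun/Sun  2052: Mon/Tue  2053: Wed/Wed  2054: Thu/Thu  2055: Fri/Fri  2056: Sat/Sun ✓  2057: Mon/Mon  2058: Tue/Tue  2059: Wed/Wed  2060: Thu/Fri  …(36 more)…  2097: Tue/Tue  2098: Wed/Wed  2099: Thu/Thu  2100: Fri/Fri  2101: Sat/Sat  2102: Sun/Sun  2103: Mon/Mon  2104: Tue/Wed  2105: Thu/Thu  2106: Fri/Fri  2107: Sat/Sat  2108: Sun/Mon  2109: Tue/Tue  2110: Wed/Wed
Both conditions hold in: 2056, 2084 — 2.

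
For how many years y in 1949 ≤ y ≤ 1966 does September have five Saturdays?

5

September has 30 days; it has five Saturdays when Saturday falls among the first (month-length − 28) days — i.e. when September 1 is one of Saturday/Friday.
September 1 by year: 1949:Thu 1950:Fri✓ 1951:Sat✓ 1952:Mon 1953:Tue 1954:Wed 1955:Thu 1956:Sat✓ 1957:Sun 1958:Mon 1959:Tue 1960:Thu 1961:Fri✓ 1962:Sat✓ 1963:Sun 1964:Tue 1965:Wed 1966:Thu
Years with five Saturdays: 1950, 1951, 1956, 1961, 1962 → 5.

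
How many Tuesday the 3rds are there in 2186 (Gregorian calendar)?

2

Check the 3rd of each month of 2186: Jan 3: Tue, Feb 3: Fri, Mar 3: Fri, Apr 3: Mon, May 3: Wed, Jun 3: Sat, Jul 3: Mon, Aug 3: Thu, Sep 3: Sun, Oct 3: Tue, Nov 3: Fri, Dec 3: Sun.
Tuesday occurs in January, October — 2 months.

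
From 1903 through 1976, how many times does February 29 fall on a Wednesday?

2

Leap years in 1903–1976: 19 of them.
Feb 29 weekday advances by 5 (mod 7) from one leap year to the next four years later (or differs when a century non-leap intervenes).
Leap-day weekdays: 1904:Mon 1908:Sat 1912:Thu 1916:Tue 1920:Sun 1924:Fri 1928:Wed✓ 1932:Mon 1936:Sat 1940:Thu 1944:Tue 1948:Sun 1952:Fri 1956:Wed✓ 1960:Mon 1964:Sat 1968:Thu 1972:Tue 1976:Sun
Wednesday: 1928, 1956 → 2.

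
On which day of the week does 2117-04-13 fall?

Tuesday

January 1, 2117 is a Friday.
April 13 is day 103 of the year, i.e. 102 days after Jan 1.
102 mod 7 = 4, so advance 4 weekdays from Friday: Tuesday.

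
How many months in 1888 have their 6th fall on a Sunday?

1

Check the 6th of each month of 1888: Jan 6: Fri, Feb 6: Mon, Mar 6: Tue, Apr 6: Fri, May 6: Sun, Jun 6: Wed, Jul 6: Fri, Aug 6: Mon, Sep 6: Thu, Oct 6: Sat, Nov 6: Tue, Dec 6: Thu.
Sunday occurs in May — 1 month.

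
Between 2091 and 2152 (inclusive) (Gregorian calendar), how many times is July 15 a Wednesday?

Track July 15's weekday year by year (advancing +1, or +2 across a Feb 29):
  2091: Sun  2092: Tue (+2)  2093: Wed (+1) ✓  2094: Thu (+1)  2095: Fri (+1)
  2096: Sun (+2)  2097: Mon (+1)  2098: Tue (+1)  2099: Wed (+1) ✓  2100: Thu (+1)
  2101: Fri (+1)  2102: Sat (+1)  2103: Sun (+1)  2104: Tue (+2)  … (34 more years) …
  2139: Wed (+1) ✓  2140: Fri (+2)  2141: Sat (+1)  2142: Sun (+1)  2143: Mon (+1)
  2144: Wed (+2) ✓  2145: Thu (+1)  2146: Fri (+1)  2147: Sat (+1)  2148: Mon (+2)
  2149: Tue (+1)  2150: Wed (+1) ✓  2151: Thu (+1)  2152: Sat (+2)
Wednesday years: 2093, 2099, 2105, 2111, 2116, 2122, 2133, 2139, 2144, 2150 — 10 in total.

10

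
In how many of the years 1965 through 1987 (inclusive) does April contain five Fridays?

April has 30 days; it has five Fridays when Friday falls among the first (month-length − 28) days — i.e. when April 1 is one of Friday/Thursday.
April 1 by year: 1965:Thu✓ 1966:Fri✓ 1967:Sat 1968:Mon 1969:Tue 1970:Wed 1971:Thu✓ 1972:Sat 1973:Sun 1974:Mon 1975:Tue 1976:Thu✓ 1977:Fri✓ 1978:Sat 1979:Sun 1980:Tue 1981:Wed 1982:Thu✓ 1983:Fri✓ 1984:Sun 1985:Mon 1986:Tue 1987:Wed
Years with five Fridays: 1965, 1966, 1971, 1976, 1977, 1982, 1983 → 7.

7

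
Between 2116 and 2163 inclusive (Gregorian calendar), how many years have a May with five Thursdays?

19

May has 31 days; it has five Thursdays when Thursday falls among the first (month-length − 28) days — i.e. when May 1 is one of Thursday/Wednesday/Tuesday.
May 1 by year: 2116:Fri 2117:Sat 2118:Sun 2119:Mon 2120:Wed✓ 2121:Thu✓ 2122:Fri 2123:Sat 2124:Mon 2125:Tue✓ 2126:Wed✓ 2127:Thu✓ 2128:Sat 2129:Sun 2130:Mon …(18 more)… 2149:Thu✓ 2150:Fri 2151:Sat 2152:Mon 2153:Tue✓ 2154:Wed✓ 2155:Thu✓ 2156:Sat 2157:Sun 2158:Mon 2159:Tue✓ 2160:Thu✓ 2161:Fri 2162:Sat 2163:Sun
Years with five Thursdays: 2120, 2121, 2125, 2126, 2127, 2131, 2132, 2136, 2137, 2138, 2142, 2143, 2148, 2149, 2153, 2154, 2155, 2159, 2160 → 19.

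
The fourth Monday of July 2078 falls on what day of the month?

25

July 1, 2078 is a Friday, so the first Monday is the 4th.
The fourth Monday is 4 + 21 = 25.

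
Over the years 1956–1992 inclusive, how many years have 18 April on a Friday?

Track 18 April's weekday year by year (advancing +1, or +2 across a Feb 29):
  1956: Wed  1957: Thu (+1)  1958: Fri (+1) ✓  1959: Sat (+1)  1960: Mon (+2)
  1961: Tue (+1)  1962: Wed (+1)  1963: Thu (+1)  1964: Sat (+2)  1965: Sun (+1)
  1966: Mon (+1)  1967: Tue (+1)  1968: Thu (+2)  1969: Fri (+1) ✓  … (9 more years) …
  1979: Wed (+1)  1980: Fri (+2) ✓  1981: Sat (+1)  1982: Sun (+1)  1983: Mon (+1)
  1984: Wed (+2)  1985: Thu (+1)  1986: Fri (+1) ✓  1987: Sat (+1)  1988: Mon (+2)
  1989: Tue (+1)  1990: Wed (+1)  1991: Thu (+1)  1992: Sat (+2)
Friday years: 1958, 1969, 1975, 1980, 1986 — 5 in total.

5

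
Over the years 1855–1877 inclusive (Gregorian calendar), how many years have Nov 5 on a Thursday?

Track Nov 5's weekday year by year (advancing +1, or +2 across a Feb 29):
  1855: Mon  1856: Wed (+2)  1857: Thu (+1) ✓  1858: Fri (+1)  1859: Sat (+1)
  1860: Mon (+2)  1861: Tue (+1)  1862: Wed (+1)  1863: Thu (+1) ✓  1864: Sat (+2)
  1865: Sun (+1)  1866: Mon (+1)  1867: Tue (+1)  1868: Thu (+2) ✓  1869: Fri (+1)
  1870: Sat (+1)  1871: Sun (+1)  1872: Tue (+2)  1873: Wed (+1)  1874: Thu (+1) ✓
  1875: Fri (+1)  1876: Sun (+2)  1877: Mon (+1)
Thursday years: 1857, 1863, 1868, 1874 — 4 in total.

4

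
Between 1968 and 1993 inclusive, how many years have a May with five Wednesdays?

11

May has 31 days; it has five Wednesdays when Wednesday falls among the first (month-length − 28) days — i.e. when May 1 is one of Wednesday/Tuesday/Monday.
May 1 by year: 1968:Wed✓ 1969:Thu 1970:Fri 1971:Sat 1972:Mon✓ 1973:Tue✓ 1974:Wed✓ 1975:Thu 1976:Sat 1977:Sun 1978:Mon✓ 1979:Tue✓ 1980:Thu 1981:Fri 1982:Sat 1983:Sun 1984:Tue✓ 1985:Wed✓ 1986:Thu 1987:Fri 1988:Sun 1989:Mon✓ 1990:Tue✓ 1991:Wed✓ 1992:Fri 1993:Sat
Years with five Wednesdays: 1968, 1972, 1973, 1974, 1978, 1979, 1984, 1985, 1989, 1990, 1991 → 11.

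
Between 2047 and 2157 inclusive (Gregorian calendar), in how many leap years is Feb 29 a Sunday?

Leap years in 2047–2157: 27 of them.
Feb 29 weekday advances by 5 (mod 7) from one leap year to the next four years later (or differs when a century non-leap intervenes).
Leap-day weekdays: 2048:Sat 2052:Thu 2056:Tue 2060:Sun✓ 2064:Fri 2068:Wed 2072:Mon 2076:Sat 2080:Thu 2084:Tue 2088:Sun✓ 2092:Fri 2096:Wed 2104:Fri 2108:Wed 2112:Mon 2116:Sat 2120:Thu 2124:Tue 2128:Sun✓ 2132:Fri 2136:Wed 2140:Mon 2144:Sat 2148:Thu 2152:Tue 2156:Sun✓
Sunday: 2060, 2088, 2128, 2156 → 4.

4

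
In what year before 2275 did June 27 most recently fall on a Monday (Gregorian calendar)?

From one year to the next, a fixed date's weekday advances by 1, or by 2 when a Feb 29 lies between the two dates.
2275: June 27 is Sunday.
2274: Saturday (−1)
2273: Friday (−1)
2272: Thursday (−1)
2271: Tuesday (−2)
2270: Monday (−1)
June 27 falls on a Monday in 2270.

2270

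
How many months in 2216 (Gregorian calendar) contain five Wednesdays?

4

A month of length L has five Wednesdays iff its first Wednesday is on day ≤ L−28 (so day 1–3 in a 31-day month, 1–2 in a 30-day month, day 1 in a leap February).
Checking each month of 2216: Jan starts Mon (31d) ✓; Feb starts Thu (29d); Mar starts Fri (31d); Apr starts Mon (30d); May starts Wed (31d) ✓; Jun starts Sat (30d); Jul starts Mon (31d) ✓; Aug starts Thu (31d); Sep starts Sun (30d); Oct starts Tue (31d) ✓; Nov starts Fri (30d); Dec starts Sun (31d).
Five-Wednesday months: January, May, July, October → 4.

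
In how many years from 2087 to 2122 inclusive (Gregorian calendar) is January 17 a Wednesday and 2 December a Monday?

Check each year's weekday for January 17 and 2 December:
  2087: Fri/Tue  2088: Sat/Thu  2089: Mon/Fri  2090: Tue/Sat  2091: Wed/Sun  2092: Thu/Tue  2093: Sat/Wed  2094: Sun/Thu  2095: Mon/Fri  2096: Tue/Sun  2097: Thu/Mon  2098: Fri/Tue  2099: Sat/Wed  2100: Sun/Thu  …(8 more)…  2109: Thu/Mon  2110: Fri/Tue  2111: Sat/Wed  2112: Sun/Fri  2113: Tue/Sat  2114: Wed/Sun  2115: Thu/Mon  2116: Fri/Wed  2117: Sun/Thu  2118: Mon/Fri  2119: Tue/Sat  2120: Wed/Mon ✓  2121: Fri/Tue  2122: Sat/Wed
Both conditions hold in: 2120 — 1.

1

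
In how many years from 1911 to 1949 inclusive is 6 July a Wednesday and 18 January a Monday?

1

Check each year's weekday for 6 July and 18 January:
  1911: Thu/Wed  1912: Sat/Thu  1913: Sun/Sat  1914: Mon/Sun  1915: Tue/Mon  1916: Thu/Tue  1917: Fri/Thu  1918: Sat/Fri  1919: Sun/Sat  1920: Tue/Sun  1921: Wed/Tue  1922: Thu/Wed  1923: Fri/Thu  1924: Sun/Fri  …(11 more)…  1936: Mon/Sat  1937: Tue/Mon  1938: Wed/Tue  1939: Thu/Wed  1940: Sat/Thu  1941: Sun/Sat  1942: Mon/Sun  1943: Tue/Mon  1944: Thu/Tue  1945: Fri/Thu  1946: Sat/Fri  1947: Sun/Sat  1948: Tue/Sun  1949: Wed/Tue
Both conditions hold in: 1932 — 1.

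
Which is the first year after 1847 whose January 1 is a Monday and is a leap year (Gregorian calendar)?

1872

Jan 1 advances by 2 weekdays after a leap year and by 1 after a common year.
1847: Jan 1 is Friday.
1848: Saturday (leap)
1849: Monday
1850: Tuesday
1851: Wednesday
1852: Thursday (leap)
1853: Saturday
1854: Sunday
1855: Monday
1856: Tuesday (leap)
1857: Thursday
1858: Friday
1859: Saturday
1860: Sunday (leap)
1861: Tuesday
1862: Wednesday
1863: Thursday
1864: Friday (leap)
1865: Sunday
1866: Monday
1867: Tuesday
1868: Wednesday (leap)
1869: Friday
1870: Saturday
1871: Sunday
1872: Monday (leap)
1872 begins on a Monday and is a leap year.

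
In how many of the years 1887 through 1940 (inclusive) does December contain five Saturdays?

25

December has 31 days; it has five Saturdays when Saturday falls among the first (month-length − 28) days — i.e. when December 1 is one of Saturday/Friday/Thursday.
December 1 by year: 1887:Thu✓ 1888:Sat✓ 1889:Sun 1890:Mon 1891:Tue 1892:Thu✓ 1893:Fri✓ 1894:Sat✓ 1895:Sun 1896:Tue 1897:Wed 1898:Thu✓ 1899:Fri✓ 1900:Sat✓ 1901:Sun …(24 more)… 1926:Wed 1927:Thu✓ 1928:Sat✓ 1929:Sun 1930:Mon 1931:Tue 1932:Thu✓ 1933:Fri✓ 1934:Sat✓ 1935:Sun 1936:Tue 1937:Wed 1938:Thu✓ 1939:Fri✓ 1940:Sun
Years with five Saturdays: 1887, 1888, 1892, 1893, 1894, 1898, 1899, 1900, 1904, 1905, 1906, 1910, 1911, 1916, 1917, 1921, 1922, 1923, 1927, 1928, 1932, 1933, 1934, 1938, 1939 → 25.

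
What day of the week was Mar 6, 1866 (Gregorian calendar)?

Tuesday

January 1, 1866 is a Monday.
March 6 is day 65 of the year, i.e. 64 days after Jan 1.
64 mod 7 = 1, so advance 1 weekday from Monday: Tuesday.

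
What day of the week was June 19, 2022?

Sunday

January 1, 2022 is a Saturday.
June 19 is day 170 of the year, i.e. 169 days after Jan 1.
169 mod 7 = 1, so advance 1 weekday from Saturday: Sunday.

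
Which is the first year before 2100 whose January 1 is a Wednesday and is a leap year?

2076

Jan 1 advances by 2 weekdays after a leap year and by 1 after a common year.
2100: Jan 1 is Friday.
2099: Thursday
2098: Wednesday
2097: Tuesday
2096: Sunday (leap)
2095: Saturday
2094: Friday
2093: Thursday
2092: Tuesday (leap)
2091: Monday
2090: Sunday
2089: Saturday
2088: Thursday (leap)
2087: Wednesday
2086: Tuesday
2085: Monday
2084: Saturday (leap)
2083: Friday
2082: Thursday
2081: Wednesday
2080: Monday (leap)
2079: Sunday
2078: Saturday
2077: Friday
2076: Wednesday (leap)
2076 begins on a Wednesday and is a leap year.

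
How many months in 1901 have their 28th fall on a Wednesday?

Check the 28th of each month of 1901: Jan 28: Mon, Feb 28: Thu, Mar 28: Thu, Apr 28: Sun, May 28: Tue, Jun 28: Fri, Jul 28: Sun, Aug 28: Wed, Sep 28: Sat, Oct 28: Mon, Nov 28: Thu, Dec 28: Sat.
Wednesday occurs in August — 1 month.

1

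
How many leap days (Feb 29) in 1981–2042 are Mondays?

Leap years in 1981–2042: 15 of them.
Feb 29 weekday advances by 5 (mod 7) from one leap year to the next four years later (or differs when a century non-leap intervenes).
Leap-day weekdays: 1984:Wed 1988:Mon✓ 1992:Sat 1996:Thu 2000:Tue 2004:Sun 2008:Fri 2012:Wed 2016:Mon✓ 2020:Sat 2024:Thu 2028:Tue 2032:Sun 2036:Fri 2040:Wed
Monday: 1988, 2016 → 2.

2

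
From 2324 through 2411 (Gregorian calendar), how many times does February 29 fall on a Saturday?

3

Leap years in 2324–2411: 22 of them.
Feb 29 weekday advances by 5 (mod 7) from one leap year to the next four years later (or differs when a century non-leap intervenes).
Leap-day weekdays: 2324:Fri 2328:Wed 2332:Mon 2336:Sat✓ 2340:Thu 2344:Tue 2348:Sun 2352:Fri 2356:Wed 2360:Mon 2364:Sat✓ 2368:Thu 2372:Tue 2376:Sun 2380:Fri 2384:Wed 2388:Mon 2392:Sat✓ 2396:Thu 2400:Tue 2404:Sun 2408:Fri
Saturday: 2336, 2364, 2392 → 3.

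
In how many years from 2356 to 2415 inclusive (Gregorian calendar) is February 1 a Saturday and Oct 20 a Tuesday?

2

Check each year's weekday for February 1 and Oct 20:
  2356: Wed/Sat  2357: Fri/Sun  2358: Sat/Mon  2359: Sun/Tue  2360: Mon/Thu  2361: Wed/Fri  2362: Thu/Sat  2363: Fri/Sun  2364: Sat/Tue ✓  2365: Mon/Wed  2366: Tue/Thu  2367: Wed/Fri  2368: Thu/Sun  2369: Sat/Mon  …(32 more)…  2402: Fri/Sun  2403: Sat/Mon  2404: Sun/Wed  2405: Tue/Thu  2406: Wed/Fri  2407: Thu/Sat  2408: Fri/Mon  2409: Sun/Tue  2410: Mon/Wed  2411: Tue/Thu  2412: Wed/Sat  2413: Fri/Sun  2414: Sat/Mon  2415: Sun/Tue
Both conditions hold in: 2364, 2392 — 2.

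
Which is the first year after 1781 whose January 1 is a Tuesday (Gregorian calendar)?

1782

Jan 1 advances by 2 weekdays after a leap year and by 1 after a common year.
1781: Jan 1 is Monday.
1782: Tuesday
1782 begins on a Tuesday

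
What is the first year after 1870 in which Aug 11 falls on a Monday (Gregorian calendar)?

From one year to the next, a fixed date's weekday advances by 1, or by 2 when a Feb 29 lies between the two dates.
1870: August 11 is Thursday.
1871: Friday (+1)
1872: Sunday (+2)
1873: Monday (+1)
Aug 11 falls on a Monday in 1873.

1873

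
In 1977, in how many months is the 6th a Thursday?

2

Check the 6th of each month of 1977: Jan 6: Thu, Feb 6: Sun, Mar 6: Sun, Apr 6: Wed, May 6: Fri, Jun 6: Mon, Jul 6: Wed, Aug 6: Sat, Sep 6: Tue, Oct 6: Thu, Nov 6: Sun, Dec 6: Tue.
Thursday occurs in January, October — 2 months.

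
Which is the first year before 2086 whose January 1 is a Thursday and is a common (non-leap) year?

2082

Jan 1 advances by 2 weekdays after a leap year and by 1 after a common year.
2086: Jan 1 is Tuesday.
2085: Monday
2084: Saturday (leap)
2083: Friday
2082: Thursday
2082 begins on a Thursday and is a common year.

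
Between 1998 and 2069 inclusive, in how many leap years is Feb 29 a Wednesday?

Leap years in 1998–2069: 18 of them.
Feb 29 weekday advances by 5 (mod 7) from one leap year to the next four years later (or differs when a century non-leap intervenes).
Leap-day weekdays: 2000:Tue 2004:Sun 2008:Fri 2012:Wed✓ 2016:Mon 2020:Sat 2024:Thu 2028:Tue 2032:Sun 2036:Fri 2040:Wed✓ 2044:Mon 2048:Sat 2052:Thu 2056:Tue 2060:Sun 2064:Fri 2068:Wed✓
Wednesday: 2012, 2040, 2068 → 3.

3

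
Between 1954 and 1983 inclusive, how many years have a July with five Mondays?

July has 31 days; it has five Mondays when Monday falls among the first (month-length − 28) days — i.e. when July 1 is one of Monday/Sunday/Saturday.
July 1 by year: 1954:Thu 1955:Fri 1956:Sun✓ 1957:Mon✓ 1958:Tue 1959:Wed 1960:Fri 1961:Sat✓ 1962:Sun✓ 1963:Mon✓ 1964:Wed 1965:Thu 1966:Fri 1967:Sat✓ 1968:Mon✓ 1969:Tue 1970:Wed 1971:Thu 1972:Sat✓ 1973:Sun✓ 1974:Mon✓ 1975:Tue 1976:Thu 1977:Fri 1978:Sat✓ 1979:Sun✓ 1980:Tue 1981:Wed 1982:Thu 1983:Fri
Years with five Mondays: 1956, 1957, 1961, 1962, 1963, 1967, 1968, 1972, 1973, 1974, 1978, 1979 → 12.

12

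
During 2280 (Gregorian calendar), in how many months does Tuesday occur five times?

A month of length L has five Tuesdays iff its first Tuesday is on day ≤ L−28 (so day 1–3 in a 31-day month, 1–2 in a 30-day month, day 1 in a leap February).
Checking each month of 2280: Jan starts Thu (31d); Feb starts Sun (29d); Mar starts Mon (31d) ✓; Apr starts Thu (30d); May starts Sat (31d); Jun starts Tue (30d) ✓; Jul starts Thu (31d); Aug starts Sun (31d) ✓; Sep starts Wed (30d); Oct starts Fri (31d); Nov starts Mon (30d) ✓; Dec starts Wed (31d).
Five-Tuesday months: March, June, August, November → 4.

4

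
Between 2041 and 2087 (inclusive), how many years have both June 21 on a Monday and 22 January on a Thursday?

1

Check each year's weekday for June 21 and 22 January:
  2041: Fri/Tue  2042: Sat/Wed  2043: Sun/Thu  2044: Tue/Fri  2045: Wed/Sun  2046: Thu/Mon  2047: Fri/Tue  2048: Sun/Wed  2049: Mon/Fri  2050: Tue/Sat  2051: Wed/Sun  2052: Fri/Mon  2053: Sat/Wed  2054: Sun/Thu  …(19 more)…  2074: Thu/Mon  2075: Fri/Tue  2076: Sun/Wed  2077: Mon/Fri  2078: Tue/Sat  2079: Wed/Sun  2080: Fri/Mon  2081: Sat/Wed  2082: Sun/Thu  2083: Mon/Fri  2084: Wed/Sat  2085: Thu/Mon  2086: Fri/Tue  2087: Sat/Wed
Both conditions hold in: 2060 — 1.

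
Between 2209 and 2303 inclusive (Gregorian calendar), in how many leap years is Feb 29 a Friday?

3

Leap years in 2209–2303: 22 of them.
Feb 29 weekday advances by 5 (mod 7) from one leap year to the next four years later (or differs when a century non-leap intervenes).
Leap-day weekdays: 2212:Sat 2216:Thu 2220:Tue 2224:Sun 2228:Fri✓ 2232:Wed 2236:Mon 2240:Sat 2244:Thu 2248:Tue 2252:Sun 2256:Fri✓ 2260:Wed 2264:Mon 2268:Sat 2272:Thu 2276:Tue 2280:Sun 2284:Fri✓ 2288:Wed 2292:Mon 2296:Sat
Friday: 2228, 2256, 2284 → 3.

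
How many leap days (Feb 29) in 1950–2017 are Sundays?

2

Leap years in 1950–2017: 17 of them.
Feb 29 weekday advances by 5 (mod 7) from one leap year to the next four years later (or differs when a century non-leap intervenes).
Leap-day weekdays: 1952:Fri 1956:Wed 1960:Mon 1964:Sat 1968:Thu 1972:Tue 1976:Sun✓ 1980:Fri 1984:Wed 1988:Mon 1992:Sat 1996:Thu 2000:Tue 2004:Sun✓ 2008:Fri 2012:Wed 2016:Mon
Sunday: 1976, 2004 → 2.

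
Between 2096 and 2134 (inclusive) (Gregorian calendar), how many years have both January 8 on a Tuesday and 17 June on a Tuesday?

2

Check each year's weekday for January 8 and 17 June:
  2096: Sun/Sun  2097: Tue/Mon  2098: Wed/Tue  2099: Thu/Wed  2100: Fri/Thu  2101: Sat/Fri  2102: Sun/Sat  2103: Mon/Sun  2104: Tue/Tue ✓  2105: Thu/Wed  2106: Fri/Thu  2107: Sat/Fri  2108: Sun/Sun  2109: Tue/Mon  …(11 more)…  2121: Wed/Tue  2122: Thu/Wed  2123: Fri/Thu  2124: Sat/Sat  2125: Mon/Sun  2126: Tue/Mon  2127: Wed/Tue  2128: Thu/Thu  2129: Sat/Fri  2130: Sun/Sat  2131: Mon/Sun  2132: Tue/Tue ✓  2133: Thu/Wed  2134: Fri/Thu
Both conditions hold in: 2104, 2132 — 2.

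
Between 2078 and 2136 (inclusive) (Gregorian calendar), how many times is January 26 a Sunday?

Track January 26's weekday year by year (advancing +1, or +2 across a Feb 29):
  2078: Wed  2079: Thu (+1)  2080: Fri (+1)  2081: Sun (+2) ✓  2082: Mon (+1)
  2083: Tue (+1)  2084: Wed (+1)  2085: Fri (+2)  2086: Sat (+1)  2087: Sun (+1) ✓
  2088: Mon (+1)  2089: Wed (+2)  2090: Thu (+1)  2091: Fri (+1)  … (31 more years) …
  2123: Tue (+1)  2124: Wed (+1)  2125: Fri (+2)  2126: Sat (+1)  2127: Sun (+1) ✓
  2128: Mon (+1)  2129: Wed (+2)  2130: Thu (+1)  2131: Fri (+1)  2132: Sat (+1)
  2133: Mon (+2)  2134: Tue (+1)  2135: Wed (+1)  2136: Thu (+1)
Sunday years: 2081, 2087, 2098, 2110, 2116, 2121, 2127 — 7 in total.

7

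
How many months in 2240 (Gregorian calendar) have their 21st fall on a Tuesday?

3

Check the 21st of each month of 2240: Jan 21: Tue, Feb 21: Fri, Mar 21: Sat, Apr 21: Tue, May 21: Thu, Jun 21: Sun, Jul 21: Tue, Aug 21: Fri, Sep 21: Mon, Oct 21: Wed, Nov 21: Sat, Dec 21: Mon.
Tuesday occurs in January, April, July — 3 months.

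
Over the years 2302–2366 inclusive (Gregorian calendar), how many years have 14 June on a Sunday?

Track 14 June's weekday year by year (advancing +1, or +2 across a Feb 29):
  2302: Sat  2303: Sun (+1) ✓  2304: Tue (+2)  2305: Wed (+1)  2306: Thu (+1)
  2307: Fri (+1)  2308: Sun (+2) ✓  2309: Mon (+1)  2310: Tue (+1)  2311: Wed (+1)
  2312: Fri (+2)  2313: Sat (+1)  2314: Sun (+1) ✓  2315: Mon (+1)  … (37 more years) …
  2353: Sun (+1) ✓  2354: Mon (+1)  2355: Tue (+1)  2356: Thu (+2)  2357: Fri (+1)
  2358: Sat (+1)  2359: Sun (+1) ✓  2360: Tue (+2)  2361: Wed (+1)  2362: Thu (+1)
  2363: Fri (+1)  2364: Sun (+2) ✓  2365: Mon (+1)  2366: Tue (+1)
Sunday years: 2303, 2308, 2314, 2325, 2331, 2336, 2342, 2353, 2359, 2364 — 10 in total.

10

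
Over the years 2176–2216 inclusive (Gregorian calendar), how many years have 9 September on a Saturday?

5

Track 9 September's weekday year by year (advancing +1, or +2 across a Feb 29):
  2176: Mon  2177: Tue (+1)  2178: Wed (+1)  2179: Thu (+1)  2180: Sat (+2) ✓
  2181: Sun (+1)  2182: Mon (+1)  2183: Tue (+1)  2184: Thu (+2)  2185: Fri (+1)
  2186: Sat (+1) ✓  2187: Sun (+1)  2188: Tue (+2)  2189: Wed (+1)  … (13 more years) …
  2203: Fri (+1)  2204: Sun (+2)  2205: Mon (+1)  2206: Tue (+1)  2207: Wed (+1)
  2208: Fri (+2)  2209: Sat (+1) ✓  2210: Sun (+1)  2211: Mon (+1)  2212: Wed (+2)
  2213: Thu (+1)  2214: Fri (+1)  2215: Sat (+1) ✓  2216: Mon (+2)
Saturday years: 2180, 2186, 2197, 2209, 2215 — 5 in total.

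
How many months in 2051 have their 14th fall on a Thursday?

2

Check the 14th of each month of 2051: Jan 14: Sat, Feb 14: Tue, Mar 14: Tue, Apr 14: Fri, May 14: Sun, Jun 14: Wed, Jul 14: Fri, Aug 14: Mon, Sep 14: Thu, Oct 14: Sat, Nov 14: Tue, Dec 14: Thu.
Thursday occurs in September, December — 2 months.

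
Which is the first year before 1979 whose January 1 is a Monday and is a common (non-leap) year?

Jan 1 advances by 2 weekdays after a leap year and by 1 after a common year.
1979: Jan 1 is Monday.
1978: Sunday
1977: Saturday
1976: Thursday (leap)
1975: Wednesday
1974: Tuesday
1973: Monday
1973 begins on a Monday and is a common year.

1973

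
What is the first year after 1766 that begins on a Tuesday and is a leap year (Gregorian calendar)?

1788

Jan 1 advances by 2 weekdays after a leap year and by 1 after a common year.
1766: Jan 1 is Wednesday.
1767: Thursday
1768: Friday (leap)
1769: Sunday
1770: Monday
1771: Tuesday
1772: Wednesday (leap)
1773: Friday
1774: Saturday
1775: Sunday
1776: Monday (leap)
1777: Wednesday
1778: Thursday
1779: Friday
1780: Saturday (leap)
1781: Monday
1782: Tuesday
1783: Wednesday
1784: Thursday (leap)
1785: Saturday
1786: Sunday
1787: Monday
1788: Tuesday (leap)
1788 begins on a Tuesday and is a leap year.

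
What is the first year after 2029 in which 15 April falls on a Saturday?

2034

From one year to the next, a fixed date's weekday advances by 1, or by 2 when a Feb 29 lies between the two dates.
2029: April 15 is Sunday.
2030: Monday (+1)
2031: Tuesday (+1)
2032: Thursday (+2)
2033: Friday (+1)
2034: Saturday (+1)
15 April falls on a Saturday in 2034.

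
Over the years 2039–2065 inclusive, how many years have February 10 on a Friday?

4

Track February 10's weekday year by year (advancing +1, or +2 across a Feb 29):
  2039: Thu  2040: Fri (+1) ✓  2041: Sun (+2)  2042: Mon (+1)  2043: Tue (+1)
  2044: Wed (+1)  2045: Fri (+2) ✓  2046: Sat (+1)  2047: Sun (+1)  2048: Mon (+1)
  2049: Wed (+2)  2050: Thu (+1)  2051: Fri (+1) ✓  2052: Sat (+1)  2053: Mon (+2)
  2054: Tue (+1)  2055: Wed (+1)  2056: Thu (+1)  2057: Sat (+2)  2058: Sun (+1)
  2059: Mon (+1)  2060: Tue (+1)  2061: Thu (+2)  2062: Fri (+1) ✓  2063: Sat (+1)
  2064: Sun (+1)  2065: Tue (+2)
Friday years: 2040, 2045, 2051, 2062 — 4 in total.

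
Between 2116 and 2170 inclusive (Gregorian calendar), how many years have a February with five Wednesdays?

2

February has 28 days (29 in leap years); it has five Wednesdays when Wednesday falls among the first (month-length − 28) days — i.e. when February 1 is Wednesday in a leap year (never in a common year).
February 1 by year: 2116:Sat 2117:Mon 2118:Tue 2119:Wed 2120:Thu 2121:Sat 2122:Sun 2123:Mon 2124:Tue 2125:Thu 2126:Fri 2127:Sat 2128:Sun 2129:Tue 2130:Wed …(25 more)… 2156:Sun 2157:Tue 2158:Wed 2159:Thu 2160:Fri 2161:Sun 2162:Mon 2163:Tue 2164:Wed✓ 2165:Fri 2166:Sat 2167:Sun 2168:Mon 2169:Wed 2170:Thu
Years with five Wednesdays: 2136, 2164 → 2.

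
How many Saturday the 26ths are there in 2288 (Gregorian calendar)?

Check the 26th of each month of 2288: Jan 26: Thu, Feb 26: Sun, Mar 26: Mon, Apr 26: Thu, May 26: Sat, Jun 26: Tue, Jul 26: Thu, Aug 26: Sun, Sep 26: Wed, Oct 26: Fri, Nov 26: Mon, Dec 26: Wed.
Saturday occurs in May — 1 month.

1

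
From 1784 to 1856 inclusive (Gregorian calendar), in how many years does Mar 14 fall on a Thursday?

Track Mar 14's weekday year by year (advancing +1, or +2 across a Feb 29):
  1784: Sun  1785: Mon (+1)  1786: Tue (+1)  1787: Wed (+1)  1788: Fri (+2)
  1789: Sat (+1)  1790: Sun (+1)  1791: Mon (+1)  1792: Wed (+2)  1793: Thu (+1) ✓
  1794: Fri (+1)  1795: Sat (+1)  1796: Mon (+2)  1797: Tue (+1)  … (45 more years) …
  1843: Tue (+1)  1844: Thu (+2) ✓  1845: Fri (+1)  1846: Sat (+1)  1847: Sun (+1)
  1848: Tue (+2)  1849: Wed (+1)  1850: Thu (+1) ✓  1851: Fri (+1)  1852: Sun (+2)
  1853: Mon (+1)  1854: Tue (+1)  1855: Wed (+1)  1856: Fri (+2)
Thursday years: 1793, 1799, 1805, 1811, 1816, 1822, 1833, 1839, 1844, 1850 — 10 in total.

10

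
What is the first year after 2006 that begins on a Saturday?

2011

Jan 1 advances by 2 weekdays after a leap year and by 1 after a common year.
2006: Jan 1 is Sunday.
2007: Monday
2008: Tuesday (leap)
2009: Thursday
2010: Friday
2011: Saturday
2011 begins on a Saturday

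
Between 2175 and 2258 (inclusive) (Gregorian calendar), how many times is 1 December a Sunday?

12

Track 1 December's weekday year by year (advancing +1, or +2 across a Feb 29):
  2175: Fri  2176: Sun (+2) ✓  2177: Mon (+1)  2178: Tue (+1)  2179: Wed (+1)
  2180: Fri (+2)  2181: Sat (+1)  2182: Sun (+1) ✓  2183: Mon (+1)  2184: Wed (+2)
  2185: Thu (+1)  2186: Fri (+1)  2187: Sat (+1)  2188: Mon (+2)  … (56 more years) …
  2245: Mon (+1)  2246: Tue (+1)  2247: Wed (+1)  2248: Fri (+2)  2249: Sat (+1)
  2250: Sun (+1) ✓  2251: Mon (+1)  2252: Wed (+2)  2253: Thu (+1)  2254: Fri (+1)
  2255: Sat (+1)  2256: Mon (+2)  2257: Tue (+1)  2258: Wed (+1)
Sunday years: 2176, 2182, 2193, 2199, 2205, 2211, 2216, 2222, 2233, 2239, 2244, 2250 — 12 in total.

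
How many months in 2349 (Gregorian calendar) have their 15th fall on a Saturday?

Check the 15th of each month of 2349: Jan 15: Sat, Feb 15: Tue, Mar 15: Tue, Apr 15: Fri, May 15: Sun, Jun 15: Wed, Jul 15: Fri, Aug 15: Mon, Sep 15: Thu, Oct 15: Sat, Nov 15: Tue, Dec 15: Thu.
Saturday occurs in January, October — 2 months.

2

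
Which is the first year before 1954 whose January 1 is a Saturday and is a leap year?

Jan 1 advances by 2 weekdays after a leap year and by 1 after a common year.
1954: Jan 1 is Friday.
1953: Thursday
1952: Tuesday (leap)
1951: Monday
1950: Sunday
1949: Saturday
1948: Thursday (leap)
1947: Wednesday
1946: Tuesday
1945: Monday
1944: Saturday (leap)
1944 begins on a Saturday and is a leap year.

1944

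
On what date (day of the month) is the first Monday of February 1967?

6

February 1, 1967 is a Wednesday, so the first Monday is the 6th.
The first Monday is 6 + 0 = 6.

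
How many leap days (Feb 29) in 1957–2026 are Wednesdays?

Leap years in 1957–2026: 17 of them.
Feb 29 weekday advances by 5 (mod 7) from one leap year to the next four years later (or differs when a century non-leap intervenes).
Leap-day weekdays: 1960:Mon 1964:Sat 1968:Thu 1972:Tue 1976:Sun 1980:Fri 1984:Wed✓ 1988:Mon 1992:Sat 1996:Thu 2000:Tue 2004:Sun 2008:Fri 2012:Wed✓ 2016:Mon 2020:Sat 2024:Thu
Wednesday: 1984, 2012 → 2.

2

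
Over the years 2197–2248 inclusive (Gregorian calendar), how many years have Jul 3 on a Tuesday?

7

Track Jul 3's weekday year by year (advancing +1, or +2 across a Feb 29):
  2197: Mon  2198: Tue (+1) ✓  2199: Wed (+1)  2200: Thu (+1)  2201: Fri (+1)
  2202: Sat (+1)  2203: Sun (+1)  2204: Tue (+2) ✓  2205: Wed (+1)  2206: Thu (+1)
  2207: Fri (+1)  2208: Sun (+2)  2209: Mon (+1)  2210: Tue (+1) ✓  … (24 more years) …
  2235: Fri (+1)  2236: Sun (+2)  2237: Mon (+1)  2238: Tue (+1) ✓  2239: Wed (+1)
  2240: Fri (+2)  2241: Sat (+1)  2242: Sun (+1)  2243: Mon (+1)  2244: Wed (+2)
  2245: Thu (+1)  2246: Fri (+1)  2247: Sat (+1)  2248: Mon (+2)
Tuesday years: 2198, 2204, 2210, 2221, 2227, 2232, 2238 — 7 in total.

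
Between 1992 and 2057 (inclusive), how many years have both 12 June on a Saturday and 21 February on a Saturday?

2

Check each year's weekday for 12 June and 21 February:
  1992: Fri/Fri  1993: Sat/Sun  1994: Sun/Mon  1995: Mon/Tue  1996: Wed/Wed  1997: Thu/Fri  1998: Fri/Sat  1999: Sat/Sun  2000: Mon/Mon  2001: Tue/Wed  2002: Wed/Thu  2003: Thu/Fri  2004: Sat/Sat ✓  2005: Sun/Mon  …(38 more)…  2044: Sun/Sun  2045: Mon/Tue  2046: Tue/Wed  2047: Wed/Thu  2048: Fri/Fri  2049: Sat/Sun  2050: Sun/Mon  2051: Mon/Tue  2052: Wed/Wed  2053: Thu/Fri  2054: Fri/Sat  2055: Sat/Sun  2056: Mon/Mon  2057: Tue/Wed
Both conditions hold in: 2004, 2032 — 2.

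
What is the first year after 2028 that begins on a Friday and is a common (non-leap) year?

Jan 1 advances by 2 weekdays after a leap year and by 1 after a common year.
2028: Jan 1 is Saturday (leap).
2029: Monday
2030: Tuesday
2031: Wednesday
2032: Thursday (leap)
2033: Saturday
2034: Sunday
2035: Monday
2036: Tuesday (leap)
2037: Thursday
2038: Friday
2038 begins on a Friday and is a common year.

2038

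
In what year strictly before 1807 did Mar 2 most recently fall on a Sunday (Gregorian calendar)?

From one year to the next, a fixed date's weekday advances by 1, or by 2 when a Feb 29 lies between the two dates.
1807: March 2 is Monday.
1806: Sunday (−1)
Mar 2 falls on a Sunday in 1806.

1806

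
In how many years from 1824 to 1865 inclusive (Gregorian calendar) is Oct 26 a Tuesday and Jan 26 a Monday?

2

Check each year's weekday for Oct 26 and Jan 26:
  1824: Tue/Mon ✓  1825: Wed/Wed  1826: Thu/Thu  1827: Fri/Fri  1828: Sun/Sat  1829: Mon/Mon  1830: Tue/Tue  1831: Wed/Wed  1832: Fri/Thu  1833: Sat/Sat  1834: Sun/Sun  1835: Mon/Mon  1836: Wed/Tue  1837: Thu/Thu  …(14 more)…  1852: Tue/Mon ✓  1853: Wed/Wed  1854: Thu/Thu  1855: Fri/Fri  1856: Sun/Sat  1857: Mon/Mon  1858: Tue/Tue  1859: Wed/Wed  1860: Fri/Thu  1861: Sat/Sat  1862: Sun/Sun  1863: Mon/Mon  1864: Wed/Tue  1865: Thu/Thu
Both conditions hold in: 1824, 1852 — 2.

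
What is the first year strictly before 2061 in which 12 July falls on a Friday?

2058

From one year to the next, a fixed date's weekday advances by 1, or by 2 when a Feb 29 lies between the two dates.
2061: July 12 is Tuesday.
2060: Monday (−1)
2059: Saturday (−2)
2058: Friday (−1)
12 July falls on a Friday in 2058.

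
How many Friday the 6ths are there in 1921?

1

Check the 6th of each month of 1921: Jan 6: Thu, Feb 6: Sun, Mar 6: Sun, Apr 6: Wed, May 6: Fri, Jun 6: Mon, Jul 6: Wed, Aug 6: Sat, Sep 6: Tue, Oct 6: Thu, Nov 6: Sun, Dec 6: Tue.
Friday occurs in May — 1 month.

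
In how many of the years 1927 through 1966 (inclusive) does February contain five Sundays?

1

February has 28 days (29 in leap years); it has five Sundays when Sunday falls among the first (month-length − 28) days — i.e. when February 1 is Sunday in a leap year (never in a common year).
February 1 by year: 1927:Tue 1928:Wed 1929:Fri 1930:Sat 1931:Sun 1932:Mon 1933:Wed 1934:Thu 1935:Fri 1936:Sat 1937:Mon 1938:Tue 1939:Wed 1940:Thu 1941:Sat …(10 more)… 1952:Fri 1953:Sun 1954:Mon 1955:Tue 1956:Wed 1957:Fri 1958:Sat 1959:Sun 1960:Mon 1961:Wed 1962:Thu 1963:Fri 1964:Sat 1965:Mon 1966:Tue
Years with five Sundays: 1948 → 1.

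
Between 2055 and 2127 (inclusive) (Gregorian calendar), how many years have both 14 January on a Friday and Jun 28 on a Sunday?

0

Check each year's weekday for 14 January and Jun 28:
  2055: Thu/Mon  2056: Fri/Wed  2057: Sun/Thu  2058: Mon/Fri  2059: Tue/Sat  2060: Wed/Mon  2061: Fri/Tue  2062: Sat/Wed  2063: Sun/Thu  2064: Mon/Sat  2065: Wed/Sun  2066: Thu/Mon  2067: Fri/Tue  2068: Sat/Thu  …(45 more)…  2114: Sun/Thu  2115: Mon/Fri  2116: Tue/Sun  2117: Thu/Mon  2118: Fri/Tue  2119: Sat/Wed  2120: Sun/Fri  2121: Tue/Sat  2122: Wed/Sun  2123: Thu/Mon  2124: Fri/Wed  2125: Sun/Thu  2126: Mon/Fri  2127: Tue/Sat
Both conditions hold in: no year — 0.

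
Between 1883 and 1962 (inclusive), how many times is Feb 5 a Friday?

12

Track Feb 5's weekday year by year (advancing +1, or +2 across a Feb 29):
  1883: Mon  1884: Tue (+1)  1885: Thu (+2)  1886: Fri (+1) ✓  1887: Sat (+1)
  1888: Sun (+1)  1889: Tue (+2)  1890: Wed (+1)  1891: Thu (+1)  1892: Fri (+1) ✓
  1893: Sun (+2)  1894: Mon (+1)  1895: Tue (+1)  1896: Wed (+1)  … (52 more years) …
  1949: Sat (+2)  1950: Sun (+1)  1951: Mon (+1)  1952: Tue (+1)  1953: Thu (+2)
  1954: Fri (+1) ✓  1955: Sat (+1)  1956: Sun (+1)  1957: Tue (+2)  1958: Wed (+1)
  1959: Thu (+1)  1960: Fri (+1) ✓  1961: Sun (+2)  1962: Mon (+1)
Friday years: 1886, 1892, 1897, 1904, 1909, 1915, 1926, 1932, 1937, 1943, 1954, 1960 — 12 in total.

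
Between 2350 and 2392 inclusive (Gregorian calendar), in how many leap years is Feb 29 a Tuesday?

Leap years in 2350–2392: 11 of them.
Feb 29 weekday advances by 5 (mod 7) from one leap year to the next four years later (or differs when a century non-leap intervenes).
Leap-day weekdays: 2352:Fri 2356:Wed 2360:Mon 2364:Sat 2368:Thu 2372:Tue✓ 2376:Sun 2380:Fri 2384:Wed 2388:Mon 2392:Sat
Tuesday: 2372 → 1.

1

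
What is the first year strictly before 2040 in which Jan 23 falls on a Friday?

From one year to the next, a fixed date's weekday advances by 1, or by 2 when a Feb 29 lies between the two dates.
2040: January 23 is Monday.
2039: Sunday (−1)
2038: Saturday (−1)
2037: Friday (−1)
Jan 23 falls on a Friday in 2037.

2037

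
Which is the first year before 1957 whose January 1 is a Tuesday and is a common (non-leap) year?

Jan 1 advances by 2 weekdays after a leap year and by 1 after a common year.
1957: Jan 1 is Tuesday.
1956: Sunday (leap)
1955: Saturday
1954: Friday
1953: Thursday
1952: Tuesday (leap)
1951: Monday
1950: Sunday
1949: Saturday
1948: Thursday (leap)
1947: Wednesday
1946: Tuesday
1946 begins on a Tuesday and is a common year.

1946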